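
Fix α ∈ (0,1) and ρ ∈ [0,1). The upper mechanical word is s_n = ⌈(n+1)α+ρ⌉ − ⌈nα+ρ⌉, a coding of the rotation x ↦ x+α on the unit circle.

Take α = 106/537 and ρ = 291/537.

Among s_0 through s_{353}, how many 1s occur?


#1s = Σ_{n=0}^{353} s_n = Σ_{n=0}^{353} (⌈(n+1)α+ρ⌉ − ⌈nα+ρ⌉)
the sum telescopes: every ⌈nα+ρ⌉ with 0 < n < 354 appears once with + and once with −, leaving ⌈354α+ρ⌉ − ⌈0·α+ρ⌉
354α + ρ = (354·106 + 291) / 537 = 37815/537
ρ = 291/537
⌈37815/537⌉ = 71,  ⌈291/537⌉ = 1
#1s = 71 − 1 = 70

70


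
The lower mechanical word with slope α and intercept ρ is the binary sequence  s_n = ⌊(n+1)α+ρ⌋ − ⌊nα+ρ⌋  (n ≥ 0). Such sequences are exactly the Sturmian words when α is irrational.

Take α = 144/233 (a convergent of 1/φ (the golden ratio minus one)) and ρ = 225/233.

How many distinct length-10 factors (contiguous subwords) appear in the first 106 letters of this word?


t_n = ⌊(n·144+225)/233⌋ for n = 0 … 106:
  n=0…9: ⌊225/233⌋=0 ⌊369/233⌋=1 ⌊513/233⌋=2 ⌊657/233⌋=2 ⌊801/233⌋=3 ⌊945/233⌋=4 ⌊1089/233⌋=4 ⌊1233/233⌋=5 ⌊1377/233⌋=5 ⌊1521/233⌋=6
  n=10…19: ⌊1665/233⌋=7 ⌊1809/233⌋=7 ⌊1953/233⌋=8 ⌊2097/233⌋=9 ⌊2241/233⌋=9 ⌊2385/233⌋=10 ⌊2529/233⌋=10 ⌊2673/233⌋=11 ⌊2817/233⌋=12 ⌊2961/233⌋=12
  n=20…29: ⌊3105/233⌋=13 ⌊3249/233⌋=13 ⌊3393/233⌋=14 ⌊3537/233⌋=15 ⌊3681/233⌋=15 ⌊3825/233⌋=16 ⌊3969/233⌋=17 ⌊4113/233⌋=17 ⌊4257/233⌋=18 ⌊4401/233⌋=18
  n=30…39: ⌊4545/233⌋=19 ⌊4689/233⌋=20 ⌊4833/233⌋=20 ⌊4977/233⌋=21 ⌊5121/233⌋=21 ⌊5265/233⌋=22 ⌊5409/233⌋=23 ⌊5553/233⌋=23 ⌊5697/233⌋=24 ⌊5841/233⌋=25
  n=40…49: ⌊5985/233⌋=25 ⌊6129/233⌋=26 ⌊6273/233⌋=26 ⌊6417/233⌋=27 ⌊6561/233⌋=28 ⌊6705/233⌋=28 ⌊6849/233⌋=29 ⌊6993/233⌋=30 ⌊7137/233⌋=30 ⌊7281/233⌋=31
  n=50…59: ⌊7425/233⌋=31 ⌊7569/233⌋=32 ⌊7713/233⌋=33 ⌊7857/233⌋=33 ⌊8001/233⌋=34 ⌊8145/233⌋=34 ⌊8289/233⌋=35 ⌊8433/233⌋=36 ⌊8577/233⌋=36 ⌊8721/233⌋=37
  n=60…69: ⌊8865/233⌋=38 ⌊9009/233⌋=38 ⌊9153/233⌋=39 ⌊9297/233⌋=39 ⌊9441/233⌋=40 ⌊9585/233⌋=41 ⌊9729/233⌋=41 ⌊9873/233⌋=42 ⌊10017/233⌋=42 ⌊10161/233⌋=43
  n=70…79: ⌊10305/233⌋=44 ⌊10449/233⌋=44 ⌊10593/233⌋=45 ⌊10737/233⌋=46 ⌊10881/233⌋=46 ⌊11025/233⌋=47 ⌊11169/233⌋=47 ⌊11313/233⌋=48 ⌊11457/233⌋=49 ⌊11601/233⌋=49
  n=80…89: ⌊11745/233⌋=50 ⌊11889/233⌋=51 ⌊12033/233⌋=51 ⌊12177/233⌋=52 ⌊12321/233⌋=52 ⌊12465/233⌋=53 ⌊12609/233⌋=54 ⌊12753/233⌋=54 ⌊12897/233⌋=55 ⌊13041/233⌋=55
  n=90…99: ⌊13185/233⌋=56 ⌊13329/233⌋=57 ⌊13473/233⌋=57 ⌊13617/233⌋=58 ⌊13761/233⌋=59 ⌊13905/233⌋=59 ⌊14049/233⌋=60 ⌊14193/233⌋=60 ⌊14337/233⌋=61 ⌊14481/233⌋=62
  n=100…106: ⌊14625/233⌋=62 ⌊14769/233⌋=63 ⌊14913/233⌋=64 ⌊15057/233⌋=64 ⌊15201/233⌋=65 ⌊15345/233⌋=65 ⌊15489/233⌋=66
s_n = t_(n+1) − t_n for n = 0 … 105 gives
prefix = 1101101011011010110101101101011010110110101101101011010110110101101011011010110110101101011011010110110101
slide a length-10 window over [0..9] … [96..105] (97 windows); first occurrence of each distinct factor:
  [  0..  9] 1101101011
  [  1.. 10] 1011010110
  [  2.. 11] 0110101101
  [  3.. 12] 1101011011
  [  4.. 13] 1010110110
  [  5.. 14] 0101101101
  [  6.. 15] 1011011010
  [  7.. 16] 0110110101
  [ 11.. 20] 1101011010
  [ 12.. 21] 1010110101
  [ 13.. 22] 0101101011
  (the other 86 windows repeat one of these)
distinct factors: {0101101011, 0101101101, 0110101101, 0110110101, 1010110101, 1010110110, 1011010110, 1011011010, 1101011010, 1101011011, 1101101011}
count = 11  (Sturmian bound for length 10 is 11)

11


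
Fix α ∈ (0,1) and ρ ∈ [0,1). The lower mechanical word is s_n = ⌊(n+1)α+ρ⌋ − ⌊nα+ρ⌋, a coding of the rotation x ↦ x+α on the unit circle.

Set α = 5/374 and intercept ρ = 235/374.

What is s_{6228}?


(n+1)α + ρ = (6229·5 + 235) / 374 = 31380/374
nα + ρ     = (6228·5 + 235) / 374 = 31375/374
⌊31380/374⌋ = 83,  ⌊31375/374⌋ = 83
s_{6228} = 83 − 83 = 0

0


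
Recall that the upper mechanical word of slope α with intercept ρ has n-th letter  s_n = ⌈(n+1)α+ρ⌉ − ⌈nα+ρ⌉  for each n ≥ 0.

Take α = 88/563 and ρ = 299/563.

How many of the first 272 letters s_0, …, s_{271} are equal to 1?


43

#1s = Σ_{n=0}^{271} s_n = Σ_{n=0}^{271} (⌈(n+1)α+ρ⌉ − ⌈nα+ρ⌉)
the sum telescopes: every ⌈nα+ρ⌉ with 0 < n < 272 appears once with + and once with −, leaving ⌈272α+ρ⌉ − ⌈0·α+ρ⌉
272α + ρ = (272·88 + 299) / 563 = 24235/563
ρ = 299/563
⌈24235/563⌉ = 44,  ⌈299/563⌉ = 1
#1s = 44 − 1 = 43


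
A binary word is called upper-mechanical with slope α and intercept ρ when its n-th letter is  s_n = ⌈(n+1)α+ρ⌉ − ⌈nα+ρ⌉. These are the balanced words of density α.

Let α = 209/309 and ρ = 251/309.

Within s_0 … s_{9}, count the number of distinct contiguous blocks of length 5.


t_n = ⌈(n·209+251)/309⌉ for n = 0 … 10:
  n=0…9: ⌈251/309⌉=1 ⌈460/309⌉=2 ⌈669/309⌉=3 ⌈878/309⌉=3 ⌈1087/309⌉=4 ⌈1296/309⌉=5 ⌈1505/309⌉=5 ⌈1714/309⌉=6 ⌈1923/309⌉=7 ⌈2132/309⌉=7
  n=10: ⌈2341/309⌉=8
s_n = t_(n+1) − t_n for n = 0 … 9 gives
prefix = 1101101101
slide a length-5 window over [0..4] … [5..9] (6 windows); first occurrence of each distinct factor:
  [  0..  4] 11011
  [  1..  5] 10110
  [  2..  6] 01101
  (the other 3 windows repeat one of these)
distinct factors: {01101, 10110, 11011}
count = 3  (Sturmian bound for length 5 is 6)

3


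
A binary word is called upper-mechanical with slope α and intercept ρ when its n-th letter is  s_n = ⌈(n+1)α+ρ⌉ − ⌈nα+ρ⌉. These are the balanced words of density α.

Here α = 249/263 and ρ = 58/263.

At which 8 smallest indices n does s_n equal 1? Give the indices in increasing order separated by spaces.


0 1 2 3 5 6 7 8

n=0: ⌈307/263⌉−⌈58/263⌉ = 2−1 = 1  ← one
n=1: ⌈556/263⌉−⌈307/263⌉ = 3−2 = 1  ← one
n=2: ⌈805/263⌉−⌈556/263⌉ = 4−3 = 1  ← one
n=3: ⌈1054/263⌉−⌈805/263⌉ = 5−4 = 1  ← one
n=4: ⌈1303/263⌉−⌈1054/263⌉ = 5−5 = 0
n=5: ⌈1552/263⌉−⌈1303/263⌉ = 6−5 = 1  ← one
n=6: ⌈1801/263⌉−⌈1552/263⌉ = 7−6 = 1  ← one
n=7: ⌈2050/263⌉−⌈1801/263⌉ = 8−7 = 1  ← one
n=8: ⌈2299/263⌉−⌈2050/263⌉ = 9−8 = 1  ← one
positions of the first 8 ones: 0 1 2 3 5 6 7 8


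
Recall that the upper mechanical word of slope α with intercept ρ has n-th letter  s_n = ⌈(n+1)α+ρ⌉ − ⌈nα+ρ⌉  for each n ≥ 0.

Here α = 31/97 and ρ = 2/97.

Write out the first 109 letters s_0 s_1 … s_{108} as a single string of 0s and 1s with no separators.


0001001001001001001001001000100100100100100100100010010010010010010010010001001001001001001001001000100100100

n=0: ⌈(1·31+2)/97⌉ − ⌈(0·31+2)/97⌉ = ⌈33/97⌉ − ⌈2/97⌉ = 1 − 1 = 0
n=1: ⌈(2·31+2)/97⌉ − ⌈(1·31+2)/97⌉ = ⌈64/97⌉ − ⌈33/97⌉ = 1 − 1 = 0
n=2: ⌈(3·31+2)/97⌉ − ⌈(2·31+2)/97⌉ = ⌈95/97⌉ − ⌈64/97⌉ = 1 − 1 = 0
n=3: ⌈(4·31+2)/97⌉ − ⌈(3·31+2)/97⌉ = ⌈126/97⌉ − ⌈95/97⌉ = 2 − 1 = 1
n=4: ⌈(5·31+2)/97⌉ − ⌈(4·31+2)/97⌉ = ⌈157/97⌉ − ⌈126/97⌉ = 2 − 2 = 0
n=5: ⌈(6·31+2)/97⌉ − ⌈(5·31+2)/97⌉ = ⌈188/97⌉ − ⌈157/97⌉ = 2 − 2 = 0
n=6: ⌈(7·31+2)/97⌉ − ⌈(6·31+2)/97⌉ = ⌈219/97⌉ − ⌈188/97⌉ = 3 − 2 = 1
n=7: ⌈(8·31+2)/97⌉ − ⌈(7·31+2)/97⌉ = ⌈250/97⌉ − ⌈219/97⌉ = 3 − 3 = 0
n=8: ⌈(9·31+2)/97⌉ − ⌈(8·31+2)/97⌉ = ⌈281/97⌉ − ⌈250/97⌉ = 3 − 3 = 0
n=9: ⌈(10·31+2)/97⌉ − ⌈(9·31+2)/97⌉ = ⌈312/97⌉ − ⌈281/97⌉ = 4 − 3 = 1
n=10: ⌈(11·31+2)/97⌉ − ⌈(10·31+2)/97⌉ = ⌈343/97⌉ − ⌈312/97⌉ = 4 − 4 = 0
n=11: ⌈(12·31+2)/97⌉ − ⌈(11·31+2)/97⌉ = ⌈374/97⌉ − ⌈343/97⌉ = 4 − 4 = 0
n=12: ⌈(13·31+2)/97⌉ − ⌈(12·31+2)/97⌉ = ⌈405/97⌉ − ⌈374/97⌉ = 5 − 4 = 1
n=13: ⌈(14·31+2)/97⌉ − ⌈(13·31+2)/97⌉ = ⌈436/97⌉ − ⌈405/97⌉ = 5 − 5 = 0
n=14: ⌈(15·31+2)/97⌉ − ⌈(14·31+2)/97⌉ = ⌈467/97⌉ − ⌈436/97⌉ = 5 − 5 = 0
n=15: ⌈(16·31+2)/97⌉ − ⌈(15·31+2)/97⌉ = ⌈498/97⌉ − ⌈467/97⌉ = 6 − 5 = 1
n=16: ⌈(17·31+2)/97⌉ − ⌈(16·31+2)/97⌉ = ⌈529/97⌉ − ⌈498/97⌉ = 6 − 6 = 0
n=17: ⌈(18·31+2)/97⌉ − ⌈(17·31+2)/97⌉ = ⌈560/97⌉ − ⌈529/97⌉ = 6 − 6 = 0
n=18: ⌈(19·31+2)/97⌉ − ⌈(18·31+2)/97⌉ = ⌈591/97⌉ − ⌈560/97⌉ = 7 − 6 = 1
n=19: ⌈(20·31+2)/97⌉ − ⌈(19·31+2)/97⌉ = ⌈622/97⌉ − ⌈591/97⌉ = 7 − 7 = 0
n=20: ⌈(21·31+2)/97⌉ − ⌈(20·31+2)/97⌉ = ⌈653/97⌉ − ⌈622/97⌉ = 7 − 7 = 0
n=21: ⌈(22·31+2)/97⌉ − ⌈(21·31+2)/97⌉ = ⌈684/97⌉ − ⌈653/97⌉ = 8 − 7 = 1
n=22: ⌈(23·31+2)/97⌉ − ⌈(22·31+2)/97⌉ = ⌈715/97⌉ − ⌈684/97⌉ = 8 − 8 = 0
n=23: ⌈(24·31+2)/97⌉ − ⌈(23·31+2)/97⌉ = ⌈746/97⌉ − ⌈715/97⌉ = 8 − 8 = 0
n=24: ⌈(25·31+2)/97⌉ − ⌈(24·31+2)/97⌉ = ⌈777/97⌉ − ⌈746/97⌉ = 9 − 8 = 1
n=25: ⌈(26·31+2)/97⌉ − ⌈(25·31+2)/97⌉ = ⌈808/97⌉ − ⌈777/97⌉ = 9 − 9 = 0
n=26: ⌈(27·31+2)/97⌉ − ⌈(26·31+2)/97⌉ = ⌈839/97⌉ − ⌈808/97⌉ = 9 − 9 = 0
n=27: ⌈(28·31+2)/97⌉ − ⌈(27·31+2)/97⌉ = ⌈870/97⌉ − ⌈839/97⌉ = 9 − 9 = 0
n=28: ⌈(29·31+2)/97⌉ − ⌈(28·31+2)/97⌉ = ⌈901/97⌉ − ⌈870/97⌉ = 10 − 9 = 1
n=29: ⌈(30·31+2)/97⌉ − ⌈(29·31+2)/97⌉ = ⌈932/97⌉ − ⌈901/97⌉ = 10 − 10 = 0
n=30: ⌈(31·31+2)/97⌉ − ⌈(30·31+2)/97⌉ = ⌈963/97⌉ − ⌈932/97⌉ = 10 − 10 = 0
n=31: ⌈(32·31+2)/97⌉ − ⌈(31·31+2)/97⌉ = ⌈994/97⌉ − ⌈963/97⌉ = 11 − 10 = 1
n=32: ⌈(33·31+2)/97⌉ − ⌈(32·31+2)/97⌉ = ⌈1025/97⌉ − ⌈994/97⌉ = 11 − 11 = 0
n=33: ⌈(34·31+2)/97⌉ − ⌈(33·31+2)/97⌉ = ⌈1056/97⌉ − ⌈1025/97⌉ = 11 − 11 = 0
n=34: ⌈(35·31+2)/97⌉ − ⌈(34·31+2)/97⌉ = ⌈1087/97⌉ − ⌈1056/97⌉ = 12 − 11 = 1
n=35: ⌈(36·31+2)/97⌉ − ⌈(35·31+2)/97⌉ = ⌈1118/97⌉ − ⌈1087/97⌉ = 12 − 12 = 0
n=36: ⌈(37·31+2)/97⌉ − ⌈(36·31+2)/97⌉ = ⌈1149/97⌉ − ⌈1118/97⌉ = 12 − 12 = 0
n=37: ⌈(38·31+2)/97⌉ − ⌈(37·31+2)/97⌉ = ⌈1180/97⌉ − ⌈1149/97⌉ = 13 − 12 = 1
n=38: ⌈(39·31+2)/97⌉ − ⌈(38·31+2)/97⌉ = ⌈1211/97⌉ − ⌈1180/97⌉ = 13 − 13 = 0
n=39: ⌈(40·31+2)/97⌉ − ⌈(39·31+2)/97⌉ = ⌈1242/97⌉ − ⌈1211/97⌉ = 13 − 13 = 0
n=40: ⌈(41·31+2)/97⌉ − ⌈(40·31+2)/97⌉ = ⌈1273/97⌉ − ⌈1242/97⌉ = 14 − 13 = 1
n=41: ⌈(42·31+2)/97⌉ − ⌈(41·31+2)/97⌉ = ⌈1304/97⌉ − ⌈1273/97⌉ = 14 − 14 = 0
n=42: ⌈(43·31+2)/97⌉ − ⌈(42·31+2)/97⌉ = ⌈1335/97⌉ − ⌈1304/97⌉ = 14 − 14 = 0
n=43: ⌈(44·31+2)/97⌉ − ⌈(43·31+2)/97⌉ = ⌈1366/97⌉ − ⌈1335/97⌉ = 15 − 14 = 1
n=44: ⌈(45·31+2)/97⌉ − ⌈(44·31+2)/97⌉ = ⌈1397/97⌉ − ⌈1366/97⌉ = 15 − 15 = 0
n=45: ⌈(46·31+2)/97⌉ − ⌈(45·31+2)/97⌉ = ⌈1428/97⌉ − ⌈1397/97⌉ = 15 − 15 = 0
n=46: ⌈(47·31+2)/97⌉ − ⌈(46·31+2)/97⌉ = ⌈1459/97⌉ − ⌈1428/97⌉ = 16 − 15 = 1
n=47: ⌈(48·31+2)/97⌉ − ⌈(47·31+2)/97⌉ = ⌈1490/97⌉ − ⌈1459/97⌉ = 16 − 16 = 0
n=48: ⌈(49·31+2)/97⌉ − ⌈(48·31+2)/97⌉ = ⌈1521/97⌉ − ⌈1490/97⌉ = 16 − 16 = 0
n=49: ⌈(50·31+2)/97⌉ − ⌈(49·31+2)/97⌉ = ⌈1552/97⌉ − ⌈1521/97⌉ = 16 − 16 = 0
n=50: ⌈(51·31+2)/97⌉ − ⌈(50·31+2)/97⌉ = ⌈1583/97⌉ − ⌈1552/97⌉ = 17 − 16 = 1
n=51: ⌈(52·31+2)/97⌉ − ⌈(51·31+2)/97⌉ = ⌈1614/97⌉ − ⌈1583/97⌉ = 17 − 17 = 0
n=52: ⌈(53·31+2)/97⌉ − ⌈(52·31+2)/97⌉ = ⌈1645/97⌉ − ⌈1614/97⌉ = 17 − 17 = 0
n=53: ⌈(54·31+2)/97⌉ − ⌈(53·31+2)/97⌉ = ⌈1676/97⌉ − ⌈1645/97⌉ = 18 − 17 = 1
n=54: ⌈(55·31+2)/97⌉ − ⌈(54·31+2)/97⌉ = ⌈1707/97⌉ − ⌈1676/97⌉ = 18 − 18 = 0
n=55: ⌈(56·31+2)/97⌉ − ⌈(55·31+2)/97⌉ = ⌈1738/97⌉ − ⌈1707/97⌉ = 18 − 18 = 0
n=56: ⌈(57·31+2)/97⌉ − ⌈(56·31+2)/97⌉ = ⌈1769/97⌉ − ⌈1738/97⌉ = 19 − 18 = 1
n=57: ⌈(58·31+2)/97⌉ − ⌈(57·31+2)/97⌉ = ⌈1800/97⌉ − ⌈1769/97⌉ = 19 − 19 = 0
n=58: ⌈(59·31+2)/97⌉ − ⌈(58·31+2)/97⌉ = ⌈1831/97⌉ − ⌈1800/97⌉ = 19 − 19 = 0
n=59: ⌈(60·31+2)/97⌉ − ⌈(59·31+2)/97⌉ = ⌈1862/97⌉ − ⌈1831/97⌉ = 20 − 19 = 1
n=60: ⌈(61·31+2)/97⌉ − ⌈(60·31+2)/97⌉ = ⌈1893/97⌉ − ⌈1862/97⌉ = 20 − 20 = 0
n=61: ⌈(62·31+2)/97⌉ − ⌈(61·31+2)/97⌉ = ⌈1924/97⌉ − ⌈1893/97⌉ = 20 − 20 = 0
n=62: ⌈(63·31+2)/97⌉ − ⌈(62·31+2)/97⌉ = ⌈1955/97⌉ − ⌈1924/97⌉ = 21 − 20 = 1
n=63: ⌈(64·31+2)/97⌉ − ⌈(63·31+2)/97⌉ = ⌈1986/97⌉ − ⌈1955/97⌉ = 21 − 21 = 0
n=64: ⌈(65·31+2)/97⌉ − ⌈(64·31+2)/97⌉ = ⌈2017/97⌉ − ⌈1986/97⌉ = 21 − 21 = 0
n=65: ⌈(66·31+2)/97⌉ − ⌈(65·31+2)/97⌉ = ⌈2048/97⌉ − ⌈2017/97⌉ = 22 − 21 = 1
n=66: ⌈(67·31+2)/97⌉ − ⌈(66·31+2)/97⌉ = ⌈2079/97⌉ − ⌈2048/97⌉ = 22 − 22 = 0
n=67: ⌈(68·31+2)/97⌉ − ⌈(67·31+2)/97⌉ = ⌈2110/97⌉ − ⌈2079/97⌉ = 22 − 22 = 0
n=68: ⌈(69·31+2)/97⌉ − ⌈(68·31+2)/97⌉ = ⌈2141/97⌉ − ⌈2110/97⌉ = 23 − 22 = 1
n=69: ⌈(70·31+2)/97⌉ − ⌈(69·31+2)/97⌉ = ⌈2172/97⌉ − ⌈2141/97⌉ = 23 − 23 = 0
n=70: ⌈(71·31+2)/97⌉ − ⌈(70·31+2)/97⌉ = ⌈2203/97⌉ − ⌈2172/97⌉ = 23 − 23 = 0
n=71: ⌈(72·31+2)/97⌉ − ⌈(71·31+2)/97⌉ = ⌈2234/97⌉ − ⌈2203/97⌉ = 24 − 23 = 1
n=72: ⌈(73·31+2)/97⌉ − ⌈(72·31+2)/97⌉ = ⌈2265/97⌉ − ⌈2234/97⌉ = 24 − 24 = 0
n=73: ⌈(74·31+2)/97⌉ − ⌈(73·31+2)/97⌉ = ⌈2296/97⌉ − ⌈2265/97⌉ = 24 − 24 = 0
n=74: ⌈(75·31+2)/97⌉ − ⌈(74·31+2)/97⌉ = ⌈2327/97⌉ − ⌈2296/97⌉ = 24 − 24 = 0
n=75: ⌈(76·31+2)/97⌉ − ⌈(75·31+2)/97⌉ = ⌈2358/97⌉ − ⌈2327/97⌉ = 25 − 24 = 1
n=76: ⌈(77·31+2)/97⌉ − ⌈(76·31+2)/97⌉ = ⌈2389/97⌉ − ⌈2358/97⌉ = 25 − 25 = 0
n=77: ⌈(78·31+2)/97⌉ − ⌈(77·31+2)/97⌉ = ⌈2420/97⌉ − ⌈2389/97⌉ = 25 − 25 = 0
n=78: ⌈(79·31+2)/97⌉ − ⌈(78·31+2)/97⌉ = ⌈2451/97⌉ − ⌈2420/97⌉ = 26 − 25 = 1
n=79: ⌈(80·31+2)/97⌉ − ⌈(79·31+2)/97⌉ = ⌈2482/97⌉ − ⌈2451/97⌉ = 26 − 26 = 0
n=80: ⌈(81·31+2)/97⌉ − ⌈(80·31+2)/97⌉ = ⌈2513/97⌉ − ⌈2482/97⌉ = 26 − 26 = 0
n=81: ⌈(82·31+2)/97⌉ − ⌈(81·31+2)/97⌉ = ⌈2544/97⌉ − ⌈2513/97⌉ = 27 − 26 = 1
n=82: ⌈(83·31+2)/97⌉ − ⌈(82·31+2)/97⌉ = ⌈2575/97⌉ − ⌈2544/97⌉ = 27 − 27 = 0
n=83: ⌈(84·31+2)/97⌉ − ⌈(83·31+2)/97⌉ = ⌈2606/97⌉ − ⌈2575/97⌉ = 27 − 27 = 0
n=84: ⌈(85·31+2)/97⌉ − ⌈(84·31+2)/97⌉ = ⌈2637/97⌉ − ⌈2606/97⌉ = 28 − 27 = 1
n=85: ⌈(86·31+2)/97⌉ − ⌈(85·31+2)/97⌉ = ⌈2668/97⌉ − ⌈2637/97⌉ = 28 − 28 = 0
n=86: ⌈(87·31+2)/97⌉ − ⌈(86·31+2)/97⌉ = ⌈2699/97⌉ − ⌈2668/97⌉ = 28 − 28 = 0
n=87: ⌈(88·31+2)/97⌉ − ⌈(87·31+2)/97⌉ = ⌈2730/97⌉ − ⌈2699/97⌉ = 29 − 28 = 1
n=88: ⌈(89·31+2)/97⌉ − ⌈(88·31+2)/97⌉ = ⌈2761/97⌉ − ⌈2730/97⌉ = 29 − 29 = 0
n=89: ⌈(90·31+2)/97⌉ − ⌈(89·31+2)/97⌉ = ⌈2792/97⌉ − ⌈2761/97⌉ = 29 − 29 = 0
n=90: ⌈(91·31+2)/97⌉ − ⌈(90·31+2)/97⌉ = ⌈2823/97⌉ − ⌈2792/97⌉ = 30 − 29 = 1
n=91: ⌈(92·31+2)/97⌉ − ⌈(91·31+2)/97⌉ = ⌈2854/97⌉ − ⌈2823/97⌉ = 30 − 30 = 0
n=92: ⌈(93·31+2)/97⌉ − ⌈(92·31+2)/97⌉ = ⌈2885/97⌉ − ⌈2854/97⌉ = 30 − 30 = 0
n=93: ⌈(94·31+2)/97⌉ − ⌈(93·31+2)/97⌉ = ⌈2916/97⌉ − ⌈2885/97⌉ = 31 − 30 = 1
n=94: ⌈(95·31+2)/97⌉ − ⌈(94·31+2)/97⌉ = ⌈2947/97⌉ − ⌈2916/97⌉ = 31 − 31 = 0
n=95: ⌈(96·31+2)/97⌉ − ⌈(95·31+2)/97⌉ = ⌈2978/97⌉ − ⌈2947/97⌉ = 31 − 31 = 0
n=96: ⌈(97·31+2)/97⌉ − ⌈(96·31+2)/97⌉ = ⌈3009/97⌉ − ⌈2978/97⌉ = 32 − 31 = 1
n=97: ⌈(98·31+2)/97⌉ − ⌈(97·31+2)/97⌉ = ⌈3040/97⌉ − ⌈3009/97⌉ = 32 − 32 = 0
n=98: ⌈(99·31+2)/97⌉ − ⌈(98·31+2)/97⌉ = ⌈3071/97⌉ − ⌈3040/97⌉ = 32 − 32 = 0
n=99: ⌈(100·31+2)/97⌉ − ⌈(99·31+2)/97⌉ = ⌈3102/97⌉ − ⌈3071/97⌉ = 32 − 32 = 0
n=100: ⌈(101·31+2)/97⌉ − ⌈(100·31+2)/97⌉ = ⌈3133/97⌉ − ⌈3102/97⌉ = 33 − 32 = 1
n=101: ⌈(102·31+2)/97⌉ − ⌈(101·31+2)/97⌉ = ⌈3164/97⌉ − ⌈3133/97⌉ = 33 − 33 = 0
n=102: ⌈(103·31+2)/97⌉ − ⌈(102·31+2)/97⌉ = ⌈3195/97⌉ − ⌈3164/97⌉ = 33 − 33 = 0
n=103: ⌈(104·31+2)/97⌉ − ⌈(103·31+2)/97⌉ = ⌈3226/97⌉ − ⌈3195/97⌉ = 34 − 33 = 1
n=104: ⌈(105·31+2)/97⌉ − ⌈(104·31+2)/97⌉ = ⌈3257/97⌉ − ⌈3226/97⌉ = 34 − 34 = 0
n=105: ⌈(106·31+2)/97⌉ − ⌈(105·31+2)/97⌉ = ⌈3288/97⌉ − ⌈3257/97⌉ = 34 − 34 = 0
n=106: ⌈(107·31+2)/97⌉ − ⌈(106·31+2)/97⌉ = ⌈3319/97⌉ − ⌈3288/97⌉ = 35 − 34 = 1
n=107: ⌈(108·31+2)/97⌉ − ⌈(107·31+2)/97⌉ = ⌈3350/97⌉ − ⌈3319/97⌉ = 35 − 35 = 0
n=108: ⌈(109·31+2)/97⌉ − ⌈(108·31+2)/97⌉ = ⌈3381/97⌉ − ⌈3350/97⌉ = 35 − 35 = 0


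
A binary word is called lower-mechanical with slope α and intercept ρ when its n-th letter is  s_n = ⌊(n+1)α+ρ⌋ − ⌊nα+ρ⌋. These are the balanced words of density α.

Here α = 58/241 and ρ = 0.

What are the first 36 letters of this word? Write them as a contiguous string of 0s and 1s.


n=0: ⌊(1·58)/241⌋ − ⌊(0·58)/241⌋ = ⌊58/241⌋ − ⌊0/241⌋ = 0 − 0 = 0
n=1: ⌊(2·58)/241⌋ − ⌊(1·58)/241⌋ = ⌊116/241⌋ − ⌊58/241⌋ = 0 − 0 = 0
n=2: ⌊(3·58)/241⌋ − ⌊(2·58)/241⌋ = ⌊174/241⌋ − ⌊116/241⌋ = 0 − 0 = 0
n=3: ⌊(4·58)/241⌋ − ⌊(3·58)/241⌋ = ⌊232/241⌋ − ⌊174/241⌋ = 0 − 0 = 0
n=4: ⌊(5·58)/241⌋ − ⌊(4·58)/241⌋ = ⌊290/241⌋ − ⌊232/241⌋ = 1 − 0 = 1
n=5: ⌊(6·58)/241⌋ − ⌊(5·58)/241⌋ = ⌊348/241⌋ − ⌊290/241⌋ = 1 − 1 = 0
n=6: ⌊(7·58)/241⌋ − ⌊(6·58)/241⌋ = ⌊406/241⌋ − ⌊348/241⌋ = 1 − 1 = 0
n=7: ⌊(8·58)/241⌋ − ⌊(7·58)/241⌋ = ⌊464/241⌋ − ⌊406/241⌋ = 1 − 1 = 0
n=8: ⌊(9·58)/241⌋ − ⌊(8·58)/241⌋ = ⌊522/241⌋ − ⌊464/241⌋ = 2 − 1 = 1
n=9: ⌊(10·58)/241⌋ − ⌊(9·58)/241⌋ = ⌊580/241⌋ − ⌊522/241⌋ = 2 − 2 = 0
n=10: ⌊(11·58)/241⌋ − ⌊(10·58)/241⌋ = ⌊638/241⌋ − ⌊580/241⌋ = 2 − 2 = 0
n=11: ⌊(12·58)/241⌋ − ⌊(11·58)/241⌋ = ⌊696/241⌋ − ⌊638/241⌋ = 2 − 2 = 0
n=12: ⌊(13·58)/241⌋ − ⌊(12·58)/241⌋ = ⌊754/241⌋ − ⌊696/241⌋ = 3 − 2 = 1
n=13: ⌊(14·58)/241⌋ − ⌊(13·58)/241⌋ = ⌊812/241⌋ − ⌊754/241⌋ = 3 − 3 = 0
n=14: ⌊(15·58)/241⌋ − ⌊(14·58)/241⌋ = ⌊870/241⌋ − ⌊812/241⌋ = 3 − 3 = 0
n=15: ⌊(16·58)/241⌋ − ⌊(15·58)/241⌋ = ⌊928/241⌋ − ⌊870/241⌋ = 3 − 3 = 0
n=16: ⌊(17·58)/241⌋ − ⌊(16·58)/241⌋ = ⌊986/241⌋ − ⌊928/241⌋ = 4 − 3 = 1
n=17: ⌊(18·58)/241⌋ − ⌊(17·58)/241⌋ = ⌊1044/241⌋ − ⌊986/241⌋ = 4 − 4 = 0
n=18: ⌊(19·58)/241⌋ − ⌊(18·58)/241⌋ = ⌊1102/241⌋ − ⌊1044/241⌋ = 4 − 4 = 0
n=19: ⌊(20·58)/241⌋ − ⌊(19·58)/241⌋ = ⌊1160/241⌋ − ⌊1102/241⌋ = 4 − 4 = 0
n=20: ⌊(21·58)/241⌋ − ⌊(20·58)/241⌋ = ⌊1218/241⌋ − ⌊1160/241⌋ = 5 − 4 = 1
n=21: ⌊(22·58)/241⌋ − ⌊(21·58)/241⌋ = ⌊1276/241⌋ − ⌊1218/241⌋ = 5 − 5 = 0
n=22: ⌊(23·58)/241⌋ − ⌊(22·58)/241⌋ = ⌊1334/241⌋ − ⌊1276/241⌋ = 5 − 5 = 0
n=23: ⌊(24·58)/241⌋ − ⌊(23·58)/241⌋ = ⌊1392/241⌋ − ⌊1334/241⌋ = 5 − 5 = 0
n=24: ⌊(25·58)/241⌋ − ⌊(24·58)/241⌋ = ⌊1450/241⌋ − ⌊1392/241⌋ = 6 − 5 = 1
n=25: ⌊(26·58)/241⌋ − ⌊(25·58)/241⌋ = ⌊1508/241⌋ − ⌊1450/241⌋ = 6 − 6 = 0
n=26: ⌊(27·58)/241⌋ − ⌊(26·58)/241⌋ = ⌊1566/241⌋ − ⌊1508/241⌋ = 6 − 6 = 0
n=27: ⌊(28·58)/241⌋ − ⌊(27·58)/241⌋ = ⌊1624/241⌋ − ⌊1566/241⌋ = 6 − 6 = 0
n=28: ⌊(29·58)/241⌋ − ⌊(28·58)/241⌋ = ⌊1682/241⌋ − ⌊1624/241⌋ = 6 − 6 = 0
n=29: ⌊(30·58)/241⌋ − ⌊(29·58)/241⌋ = ⌊1740/241⌋ − ⌊1682/241⌋ = 7 − 6 = 1
n=30: ⌊(31·58)/241⌋ − ⌊(30·58)/241⌋ = ⌊1798/241⌋ − ⌊1740/241⌋ = 7 − 7 = 0
n=31: ⌊(32·58)/241⌋ − ⌊(31·58)/241⌋ = ⌊1856/241⌋ − ⌊1798/241⌋ = 7 − 7 = 0
n=32: ⌊(33·58)/241⌋ − ⌊(32·58)/241⌋ = ⌊1914/241⌋ − ⌊1856/241⌋ = 7 − 7 = 0
n=33: ⌊(34·58)/241⌋ − ⌊(33·58)/241⌋ = ⌊1972/241⌋ − ⌊1914/241⌋ = 8 − 7 = 1
n=34: ⌊(35·58)/241⌋ − ⌊(34·58)/241⌋ = ⌊2030/241⌋ − ⌊1972/241⌋ = 8 − 8 = 0
n=35: ⌊(36·58)/241⌋ − ⌊(35·58)/241⌋ = ⌊2088/241⌋ − ⌊2030/241⌋ = 8 − 8 = 0

000010001000100010001000100001000100


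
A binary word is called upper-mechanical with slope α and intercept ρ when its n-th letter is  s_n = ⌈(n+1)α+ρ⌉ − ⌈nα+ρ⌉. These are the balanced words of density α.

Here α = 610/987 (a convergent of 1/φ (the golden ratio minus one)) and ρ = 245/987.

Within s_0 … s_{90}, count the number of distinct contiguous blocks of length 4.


t_n = ⌈(n·610+245)/987⌉ for n = 0 … 91:
  n=0…9: ⌈245/987⌉=1 ⌈855/987⌉=1 ⌈1465/987⌉=2 ⌈2075/987⌉=3 ⌈2685/987⌉=3 ⌈3295/987⌉=4 ⌈3905/987⌉=4 ⌈4515/987⌉=5 ⌈5125/987⌉=6 ⌈5735/987⌉=6
  n=10…19: ⌈6345/987⌉=7 ⌈6955/987⌉=8 ⌈7565/987⌉=8 ⌈8175/987⌉=9 ⌈8785/987⌉=9 ⌈9395/987⌉=10 ⌈10005/987⌉=11 ⌈10615/987⌉=11 ⌈11225/987⌉=12 ⌈11835/987⌉=12
  n=20…29: ⌈12445/987⌉=13 ⌈13055/987⌉=14 ⌈13665/987⌉=14 ⌈14275/987⌉=15 ⌈14885/987⌉=16 ⌈15495/987⌉=16 ⌈16105/987⌉=17 ⌈16715/987⌉=17 ⌈17325/987⌉=18 ⌈17935/987⌉=19
  n=30…39: ⌈18545/987⌉=19 ⌈19155/987⌉=20 ⌈19765/987⌉=21 ⌈20375/987⌉=21 ⌈20985/987⌉=22 ⌈21595/987⌉=22 ⌈22205/987⌉=23 ⌈22815/987⌉=24 ⌈23425/987⌉=24 ⌈24035/987⌉=25
  n=40…49: ⌈24645/987⌉=25 ⌈25255/987⌉=26 ⌈25865/987⌉=27 ⌈26475/987⌉=27 ⌈27085/987⌉=28 ⌈27695/987⌉=29 ⌈28305/987⌉=29 ⌈28915/987⌉=30 ⌈29525/987⌉=30 ⌈30135/987⌉=31
  n=50…59: ⌈30745/987⌉=32 ⌈31355/987⌉=32 ⌈31965/987⌉=33 ⌈32575/987⌉=34 ⌈33185/987⌉=34 ⌈33795/987⌉=35 ⌈34405/987⌉=35 ⌈35015/987⌉=36 ⌈35625/987⌉=37 ⌈36235/987⌉=37
  n=60…69: ⌈36845/987⌉=38 ⌈37455/987⌉=38 ⌈38065/987⌉=39 ⌈38675/987⌉=40 ⌈39285/987⌉=40 ⌈39895/987⌉=41 ⌈40505/987⌉=42 ⌈41115/987⌉=42 ⌈41725/987⌉=43 ⌈42335/987⌉=43
  n=70…79: ⌈42945/987⌉=44 ⌈43555/987⌉=45 ⌈44165/987⌉=45 ⌈44775/987⌉=46 ⌈45385/987⌉=46 ⌈45995/987⌉=47 ⌈46605/987⌉=48 ⌈47215/987⌉=48 ⌈47825/987⌉=49 ⌈48435/987⌉=50
  n=80…89: ⌈49045/987⌉=50 ⌈49655/987⌉=51 ⌈50265/987⌉=51 ⌈50875/987⌉=52 ⌈51485/987⌉=53 ⌈52095/987⌉=53 ⌈52705/987⌉=54 ⌈53315/987⌉=55 ⌈53925/987⌉=55 ⌈54535/987⌉=56
  n=90…91: ⌈55145/987⌉=56 ⌈55755/987⌉=57
s_n = t_(n+1) − t_n for n = 0 … 90 gives
prefix = 0110101101101011010110110101101101011010110110101101101011010110110101101011011010110110101
slide a length-4 window over [0..3] … [87..90] (88 windows); first occurrence of each distinct factor:
  [  0..  3] 0110
  [  1..  4] 1101
  [  2..  5] 1010
  [  3..  6] 0101
  [  4..  7] 1011
  (the other 83 windows repeat one of these)
distinct factors: {0101, 0110, 1010, 1011, 1101}
count = 5  (Sturmian bound for length 4 is 5)

5


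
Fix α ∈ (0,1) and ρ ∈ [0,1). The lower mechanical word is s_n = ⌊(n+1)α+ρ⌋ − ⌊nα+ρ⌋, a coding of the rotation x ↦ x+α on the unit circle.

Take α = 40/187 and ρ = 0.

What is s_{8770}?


(n+1)α + ρ = (8771·40) / 187 = 350840/187
nα + ρ     = (8770·40) / 187 = 350800/187
⌊350840/187⌋ = 1876,  ⌊350800/187⌋ = 1875
s_{8770} = 1876 − 1875 = 1

1


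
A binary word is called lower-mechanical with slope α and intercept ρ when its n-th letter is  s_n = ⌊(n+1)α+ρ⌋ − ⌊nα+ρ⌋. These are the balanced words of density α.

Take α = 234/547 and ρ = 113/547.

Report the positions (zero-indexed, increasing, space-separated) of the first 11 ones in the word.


n=0: ⌊347/547⌋−⌊113/547⌋ = 0−0 = 0
n=1: ⌊581/547⌋−⌊347/547⌋ = 1−0 = 1  ← one
n=2: ⌊815/547⌋−⌊581/547⌋ = 1−1 = 0
n=3: ⌊1049/547⌋−⌊815/547⌋ = 1−1 = 0
n=4: ⌊1283/547⌋−⌊1049/547⌋ = 2−1 = 1  ← one
n=5: ⌊1517/547⌋−⌊1283/547⌋ = 2−2 = 0
n=6: ⌊1751/547⌋−⌊1517/547⌋ = 3−2 = 1  ← one
n=7: ⌊1985/547⌋−⌊1751/547⌋ = 3−3 = 0
n=8: ⌊2219/547⌋−⌊1985/547⌋ = 4−3 = 1  ← one
n=9: ⌊2453/547⌋−⌊2219/547⌋ = 4−4 = 0
n=10: ⌊2687/547⌋−⌊2453/547⌋ = 4−4 = 0
n=11: ⌊2921/547⌋−⌊2687/547⌋ = 5−4 = 1  ← one
n=12: ⌊3155/547⌋−⌊2921/547⌋ = 5−5 = 0
n=13: ⌊3389/547⌋−⌊3155/547⌋ = 6−5 = 1  ← one
n=14: ⌊3623/547⌋−⌊3389/547⌋ = 6−6 = 0
n=15: ⌊3857/547⌋−⌊3623/547⌋ = 7−6 = 1  ← one
n=16: ⌊4091/547⌋−⌊3857/547⌋ = 7−7 = 0
n=17: ⌊4325/547⌋−⌊4091/547⌋ = 7−7 = 0
n=18: ⌊4559/547⌋−⌊4325/547⌋ = 8−7 = 1  ← one
n=19: ⌊4793/547⌋−⌊4559/547⌋ = 8−8 = 0
n=20: ⌊5027/547⌋−⌊4793/547⌋ = 9−8 = 1  ← one
n=21: ⌊5261/547⌋−⌊5027/547⌋ = 9−9 = 0
n=22: ⌊5495/547⌋−⌊5261/547⌋ = 10−9 = 1  ← one
n=23: ⌊5729/547⌋−⌊5495/547⌋ = 10−10 = 0
n=24: ⌊5963/547⌋−⌊5729/547⌋ = 10−10 = 0
n=25: ⌊6197/547⌋−⌊5963/547⌋ = 11−10 = 1  ← one
positions of the first 11 ones: 1 4 6 8 11 13 15 18 20 22 25

1 4 6 8 11 13 15 18 20 22 25


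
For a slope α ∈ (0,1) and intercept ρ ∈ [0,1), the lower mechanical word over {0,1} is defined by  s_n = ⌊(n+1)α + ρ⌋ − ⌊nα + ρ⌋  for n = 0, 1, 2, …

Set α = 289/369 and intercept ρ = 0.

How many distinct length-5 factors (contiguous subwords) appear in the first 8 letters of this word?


4

t_n = ⌊(n·289)/369⌋ for n = 0 … 8:
  n=0…8: ⌊0/369⌋=0 ⌊289/369⌋=0 ⌊578/369⌋=1 ⌊867/369⌋=2 ⌊1156/369⌋=3 ⌊1445/369⌋=3 ⌊1734/369⌋=4 ⌊2023/369⌋=5 ⌊2312/369⌋=6
s_n = t_(n+1) − t_n for n = 0 … 7 gives
prefix = 01110111
slide a length-5 window over [0..4] … [3..7] (4 windows); first occurrence of each distinct factor:
  [  0..  4] 01110
  [  1..  5] 11101
  [  2..  6] 11011
  [  3..  7] 10111
distinct factors: {01110, 10111, 11011, 11101}
count = 4  (Sturmian bound for length 5 is 6)


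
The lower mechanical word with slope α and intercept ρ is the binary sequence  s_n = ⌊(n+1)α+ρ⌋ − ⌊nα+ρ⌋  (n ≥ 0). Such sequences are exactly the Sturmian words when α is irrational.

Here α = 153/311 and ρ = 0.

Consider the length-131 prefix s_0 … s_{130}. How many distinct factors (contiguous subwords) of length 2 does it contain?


3

t_n = ⌊(n·153)/311⌋ for n = 0 … 131:
  n=0…9: ⌊0/311⌋=0 ⌊153/311⌋=0 ⌊306/311⌋=0 ⌊459/311⌋=1 ⌊612/311⌋=1 ⌊765/311⌋=2 ⌊918/311⌋=2 ⌊1071/311⌋=3 ⌊1224/311⌋=3 ⌊1377/311⌋=4
  n=10…19: ⌊1530/311⌋=4 ⌊1683/311⌋=5 ⌊1836/311⌋=5 ⌊1989/311⌋=6 ⌊2142/311⌋=6 ⌊2295/311⌋=7 ⌊2448/311⌋=7 ⌊2601/311⌋=8 ⌊2754/311⌋=8 ⌊2907/311⌋=9
  n=20…29: ⌊3060/311⌋=9 ⌊3213/311⌋=10 ⌊3366/311⌋=10 ⌊3519/311⌋=11 ⌊3672/311⌋=11 ⌊3825/311⌋=12 ⌊3978/311⌋=12 ⌊4131/311⌋=13 ⌊4284/311⌋=13 ⌊4437/311⌋=14
  n=30…39: ⌊4590/311⌋=14 ⌊4743/311⌋=15 ⌊4896/311⌋=15 ⌊5049/311⌋=16 ⌊5202/311⌋=16 ⌊5355/311⌋=17 ⌊5508/311⌋=17 ⌊5661/311⌋=18 ⌊5814/311⌋=18 ⌊5967/311⌋=19
  n=40…49: ⌊6120/311⌋=19 ⌊6273/311⌋=20 ⌊6426/311⌋=20 ⌊6579/311⌋=21 ⌊6732/311⌋=21 ⌊6885/311⌋=22 ⌊7038/311⌋=22 ⌊7191/311⌋=23 ⌊7344/311⌋=23 ⌊7497/311⌋=24
  n=50…59: ⌊7650/311⌋=24 ⌊7803/311⌋=25 ⌊7956/311⌋=25 ⌊8109/311⌋=26 ⌊8262/311⌋=26 ⌊8415/311⌋=27 ⌊8568/311⌋=27 ⌊8721/311⌋=28 ⌊8874/311⌋=28 ⌊9027/311⌋=29
  n=60…69: ⌊9180/311⌋=29 ⌊9333/311⌋=30 ⌊9486/311⌋=30 ⌊9639/311⌋=30 ⌊9792/311⌋=31 ⌊9945/311⌋=31 ⌊10098/311⌋=32 ⌊10251/311⌋=32 ⌊10404/311⌋=33 ⌊10557/311⌋=33
  n=70…79: ⌊10710/311⌋=34 ⌊10863/311⌋=34 ⌊11016/311⌋=35 ⌊11169/311⌋=35 ⌊11322/311⌋=36 ⌊11475/311⌋=36 ⌊11628/311⌋=37 ⌊11781/311⌋=37 ⌊11934/311⌋=38 ⌊12087/311⌋=38
  n=80…89: ⌊12240/311⌋=39 ⌊12393/311⌋=39 ⌊12546/311⌋=40 ⌊12699/311⌋=40 ⌊12852/311⌋=41 ⌊13005/311⌋=41 ⌊13158/311⌋=42 ⌊13311/311⌋=42 ⌊13464/311⌋=43 ⌊13617/311⌋=43
  n=90…99: ⌊13770/311⌋=44 ⌊13923/311⌋=44 ⌊14076/311⌋=45 ⌊14229/311⌋=45 ⌊14382/311⌋=46 ⌊14535/311⌋=46 ⌊14688/311⌋=47 ⌊14841/311⌋=47 ⌊14994/311⌋=48 ⌊15147/311⌋=48
  n=100…109: ⌊15300/311⌋=49 ⌊15453/311⌋=49 ⌊15606/311⌋=50 ⌊15759/311⌋=50 ⌊15912/311⌋=51 ⌊16065/311⌋=51 ⌊16218/311⌋=52 ⌊16371/311⌋=52 ⌊16524/311⌋=53 ⌊16677/311⌋=53
  n=110…119: ⌊16830/311⌋=54 ⌊16983/311⌋=54 ⌊17136/311⌋=55 ⌊17289/311⌋=55 ⌊17442/311⌋=56 ⌊17595/311⌋=56 ⌊17748/311⌋=57 ⌊17901/311⌋=57 ⌊18054/311⌋=58 ⌊18207/311⌋=58
  n=120…129: ⌊18360/311⌋=59 ⌊18513/311⌋=59 ⌊18666/311⌋=60 ⌊18819/311⌋=60 ⌊18972/311⌋=61 ⌊19125/311⌋=61 ⌊19278/311⌋=61 ⌊19431/311⌋=62 ⌊19584/311⌋=62 ⌊19737/311⌋=63
  n=130…131: ⌊19890/311⌋=63 ⌊20043/311⌋=64
s_n = t_(n+1) − t_n for n = 0 … 130 gives
prefix = 00101010101010101010101010101010101010101010101010101010101010010101010101010101010101010101010101010101010101010101010101010010101
slide a length-2 window over [0..1] … [129..130] (130 windows); first occurrence of each distinct factor:
  [  0..  1] 00
  [  1..  2] 01
  [  2..  3] 10
  (the other 127 windows repeat one of these)
distinct factors: {00, 01, 10}
count = 3  (Sturmian bound for length 2 is 3)


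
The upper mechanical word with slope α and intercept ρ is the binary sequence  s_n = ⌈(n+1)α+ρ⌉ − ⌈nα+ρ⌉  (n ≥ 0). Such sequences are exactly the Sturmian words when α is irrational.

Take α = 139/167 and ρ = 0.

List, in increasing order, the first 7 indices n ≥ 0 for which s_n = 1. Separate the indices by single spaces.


n=0: ⌈139/167⌉−⌈0/167⌉ = 1−0 = 1  ← one
n=1: ⌈278/167⌉−⌈139/167⌉ = 2−1 = 1  ← one
n=2: ⌈417/167⌉−⌈278/167⌉ = 3−2 = 1  ← one
n=3: ⌈556/167⌉−⌈417/167⌉ = 4−3 = 1  ← one
n=4: ⌈695/167⌉−⌈556/167⌉ = 5−4 = 1  ← one
n=5: ⌈834/167⌉−⌈695/167⌉ = 5−5 = 0
n=6: ⌈973/167⌉−⌈834/167⌉ = 6−5 = 1  ← one
n=7: ⌈1112/167⌉−⌈973/167⌉ = 7−6 = 1  ← one
positions of the first 7 ones: 0 1 2 3 4 6 7

0 1 2 3 4 6 7


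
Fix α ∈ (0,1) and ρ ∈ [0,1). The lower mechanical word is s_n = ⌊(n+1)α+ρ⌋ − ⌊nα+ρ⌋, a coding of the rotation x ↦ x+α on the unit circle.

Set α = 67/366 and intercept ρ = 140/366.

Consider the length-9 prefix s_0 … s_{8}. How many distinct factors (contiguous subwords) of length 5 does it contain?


t_n = ⌊(n·67+140)/366⌋ for n = 0 … 9:
  n=0…9: ⌊140/366⌋=0 ⌊207/366⌋=0 ⌊274/366⌋=0 ⌊341/366⌋=0 ⌊408/366⌋=1 ⌊475/366⌋=1 ⌊542/366⌋=1 ⌊609/366⌋=1 ⌊676/366⌋=1 ⌊743/366⌋=2
s_n = t_(n+1) − t_n for n = 0 … 8 gives
prefix = 000100001
slide a length-5 window over [0..4] … [4..8] (5 windows); first occurrence of each distinct factor:
  [  0..  4] 00010
  [  1..  5] 00100
  [  2..  6] 01000
  [  3..  7] 10000
  [  4..  8] 00001
distinct factors: {00001, 00010, 00100, 01000, 10000}
count = 5  (Sturmian bound for length 5 is 6)

5


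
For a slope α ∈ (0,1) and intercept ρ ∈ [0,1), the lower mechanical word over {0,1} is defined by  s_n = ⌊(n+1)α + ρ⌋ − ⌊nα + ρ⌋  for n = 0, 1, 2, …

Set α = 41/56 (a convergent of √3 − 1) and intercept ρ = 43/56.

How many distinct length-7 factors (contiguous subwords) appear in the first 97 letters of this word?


t_n = ⌊(n·41+43)/56⌋ for n = 0 … 97:
  n=0…9: ⌊43/56⌋=0 ⌊84/56⌋=1 ⌊125/56⌋=2 ⌊166/56⌋=2 ⌊207/56⌋=3 ⌊248/56⌋=4 ⌊289/56⌋=5 ⌊330/56⌋=5 ⌊371/56⌋=6 ⌊412/56⌋=7
  n=10…19: ⌊453/56⌋=8 ⌊494/56⌋=8 ⌊535/56⌋=9 ⌊576/56⌋=10 ⌊617/56⌋=11 ⌊658/56⌋=11 ⌊699/56⌋=12 ⌊740/56⌋=13 ⌊781/56⌋=13 ⌊822/56⌋=14
  n=20…29: ⌊863/56⌋=15 ⌊904/56⌋=16 ⌊945/56⌋=16 ⌊986/56⌋=17 ⌊1027/56⌋=18 ⌊1068/56⌋=19 ⌊1109/56⌋=19 ⌊1150/56⌋=20 ⌊1191/56⌋=21 ⌊1232/56⌋=22
  n=30…39: ⌊1273/56⌋=22 ⌊1314/56⌋=23 ⌊1355/56⌋=24 ⌊1396/56⌋=24 ⌊1437/56⌋=25 ⌊1478/56⌋=26 ⌊1519/56⌋=27 ⌊1560/56⌋=27 ⌊1601/56⌋=28 ⌊1642/56⌋=29
  n=40…49: ⌊1683/56⌋=30 ⌊1724/56⌋=30 ⌊1765/56⌋=31 ⌊1806/56⌋=32 ⌊1847/56⌋=32 ⌊1888/56⌋=33 ⌊1929/56⌋=34 ⌊1970/56⌋=35 ⌊2011/56⌋=35 ⌊2052/56⌋=36
  n=50…59: ⌊2093/56⌋=37 ⌊2134/56⌋=38 ⌊2175/56⌋=38 ⌊2216/56⌋=39 ⌊2257/56⌋=40 ⌊2298/56⌋=41 ⌊2339/56⌋=41 ⌊2380/56⌋=42 ⌊2421/56⌋=43 ⌊2462/56⌋=43
  n=60…69: ⌊2503/56⌋=44 ⌊2544/56⌋=45 ⌊2585/56⌋=46 ⌊2626/56⌋=46 ⌊2667/56⌋=47 ⌊2708/56⌋=48 ⌊2749/56⌋=49 ⌊2790/56⌋=49 ⌊2831/56⌋=50 ⌊2872/56⌋=51
  n=70…79: ⌊2913/56⌋=52 ⌊2954/56⌋=52 ⌊2995/56⌋=53 ⌊3036/56⌋=54 ⌊3077/56⌋=54 ⌊3118/56⌋=55 ⌊3159/56⌋=56 ⌊3200/56⌋=57 ⌊3241/56⌋=57 ⌊3282/56⌋=58
  n=80…89: ⌊3323/56⌋=59 ⌊3364/56⌋=60 ⌊3405/56⌋=60 ⌊3446/56⌋=61 ⌊3487/56⌋=62 ⌊3528/56⌋=63 ⌊3569/56⌋=63 ⌊3610/56⌋=64 ⌊3651/56⌋=65 ⌊3692/56⌋=65
  n=90…97: ⌊3733/56⌋=66 ⌊3774/56⌋=67 ⌊3815/56⌋=68 ⌊3856/56⌋=68 ⌊3897/56⌋=69 ⌊3938/56⌋=70 ⌊3979/56⌋=71 ⌊4020/56⌋=71
s_n = t_(n+1) − t_n for n = 0 … 96 gives
prefix = 1101110111011101101110111011101101110111011011101110111011011101110111011011101110111011011101110
slide a length-7 window over [0..6] … [90..96] (91 windows); first occurrence of each distinct factor:
  [  0..  6] 1101110
  [  1..  7] 1011101
  [  2..  8] 0111011
  [  3..  9] 1110111
  [ 11.. 17] 1110110
  [ 12.. 18] 1101101
  [ 13.. 19] 1011011
  [ 14.. 20] 0110111
  (the other 83 windows repeat one of these)
distinct factors: {0110111, 0111011, 1011011, 1011101, 1101101, 1101110, 1110110, 1110111}
count = 8  (Sturmian bound for length 7 is 8)

8


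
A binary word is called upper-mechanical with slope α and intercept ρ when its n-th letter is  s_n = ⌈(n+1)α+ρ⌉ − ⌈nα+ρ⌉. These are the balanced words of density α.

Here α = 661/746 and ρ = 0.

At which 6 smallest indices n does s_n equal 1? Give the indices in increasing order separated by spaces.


n=0: ⌈661/746⌉−⌈0/746⌉ = 1−0 = 1  ← one
n=1: ⌈1322/746⌉−⌈661/746⌉ = 2−1 = 1  ← one
n=2: ⌈1983/746⌉−⌈1322/746⌉ = 3−2 = 1  ← one
n=3: ⌈2644/746⌉−⌈1983/746⌉ = 4−3 = 1  ← one
n=4: ⌈3305/746⌉−⌈2644/746⌉ = 5−4 = 1  ← one
n=5: ⌈3966/746⌉−⌈3305/746⌉ = 6−5 = 1  ← one
positions of the first 6 ones: 0 1 2 3 4 5

0 1 2 3 4 5


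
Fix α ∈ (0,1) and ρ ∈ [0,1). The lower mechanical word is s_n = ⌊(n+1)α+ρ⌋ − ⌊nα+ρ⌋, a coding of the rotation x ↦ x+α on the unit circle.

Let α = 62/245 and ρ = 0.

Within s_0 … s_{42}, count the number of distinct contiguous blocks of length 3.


t_n = ⌊(n·62)/245⌋ for n = 0 … 43:
  n=0…9: ⌊0/245⌋=0 ⌊62/245⌋=0 ⌊124/245⌋=0 ⌊186/245⌋=0 ⌊248/245⌋=1 ⌊310/245⌋=1 ⌊372/245⌋=1 ⌊434/245⌋=1 ⌊496/245⌋=2 ⌊558/245⌋=2
  n=10…19: ⌊620/245⌋=2 ⌊682/245⌋=2 ⌊744/245⌋=3 ⌊806/245⌋=3 ⌊868/245⌋=3 ⌊930/245⌋=3 ⌊992/245⌋=4 ⌊1054/245⌋=4 ⌊1116/245⌋=4 ⌊1178/245⌋=4
  n=20…29: ⌊1240/245⌋=5 ⌊1302/245⌋=5 ⌊1364/245⌋=5 ⌊1426/245⌋=5 ⌊1488/245⌋=6 ⌊1550/245⌋=6 ⌊1612/245⌋=6 ⌊1674/245⌋=6 ⌊1736/245⌋=7 ⌊1798/245⌋=7
  n=30…39: ⌊1860/245⌋=7 ⌊1922/245⌋=7 ⌊1984/245⌋=8 ⌊2046/245⌋=8 ⌊2108/245⌋=8 ⌊2170/245⌋=8 ⌊2232/245⌋=9 ⌊2294/245⌋=9 ⌊2356/245⌋=9 ⌊2418/245⌋=9
  n=40…43: ⌊2480/245⌋=10 ⌊2542/245⌋=10 ⌊2604/245⌋=10 ⌊2666/245⌋=10
s_n = t_(n+1) − t_n for n = 0 … 42 gives
prefix = 0001000100010001000100010001000100010001000
slide a length-3 window over [0..2] … [40..42] (41 windows); first occurrence of each distinct factor:
  [  0..  2] 000
  [  1..  3] 001
  [  2..  4] 010
  [  3..  5] 100
  (the other 37 windows repeat one of these)
distinct factors: {000, 001, 010, 100}
count = 4  (Sturmian bound for length 3 is 4)

4


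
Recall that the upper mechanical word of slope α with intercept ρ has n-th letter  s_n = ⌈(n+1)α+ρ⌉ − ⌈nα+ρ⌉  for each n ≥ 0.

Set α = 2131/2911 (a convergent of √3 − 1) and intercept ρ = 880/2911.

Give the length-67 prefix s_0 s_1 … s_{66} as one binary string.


n=0: ⌈(1·2131+880)/2911⌉ − ⌈(0·2131+880)/2911⌉ = ⌈3011/2911⌉ − ⌈880/2911⌉ = 2 − 1 = 1
n=1: ⌈(2·2131+880)/2911⌉ − ⌈(1·2131+880)/2911⌉ = ⌈5142/2911⌉ − ⌈3011/2911⌉ = 2 − 2 = 0
n=2: ⌈(3·2131+880)/2911⌉ − ⌈(2·2131+880)/2911⌉ = ⌈7273/2911⌉ − ⌈5142/2911⌉ = 3 − 2 = 1
n=3: ⌈(4·2131+880)/2911⌉ − ⌈(3·2131+880)/2911⌉ = ⌈9404/2911⌉ − ⌈7273/2911⌉ = 4 − 3 = 1
n=4: ⌈(5·2131+880)/2911⌉ − ⌈(4·2131+880)/2911⌉ = ⌈11535/2911⌉ − ⌈9404/2911⌉ = 4 − 4 = 0
n=5: ⌈(6·2131+880)/2911⌉ − ⌈(5·2131+880)/2911⌉ = ⌈13666/2911⌉ − ⌈11535/2911⌉ = 5 − 4 = 1
n=6: ⌈(7·2131+880)/2911⌉ − ⌈(6·2131+880)/2911⌉ = ⌈15797/2911⌉ − ⌈13666/2911⌉ = 6 − 5 = 1
n=7: ⌈(8·2131+880)/2911⌉ − ⌈(7·2131+880)/2911⌉ = ⌈17928/2911⌉ − ⌈15797/2911⌉ = 7 − 6 = 1
n=8: ⌈(9·2131+880)/2911⌉ − ⌈(8·2131+880)/2911⌉ = ⌈20059/2911⌉ − ⌈17928/2911⌉ = 7 − 7 = 0
n=9: ⌈(10·2131+880)/2911⌉ − ⌈(9·2131+880)/2911⌉ = ⌈22190/2911⌉ − ⌈20059/2911⌉ = 8 − 7 = 1
n=10: ⌈(11·2131+880)/2911⌉ − ⌈(10·2131+880)/2911⌉ = ⌈24321/2911⌉ − ⌈22190/2911⌉ = 9 − 8 = 1
n=11: ⌈(12·2131+880)/2911⌉ − ⌈(11·2131+880)/2911⌉ = ⌈26452/2911⌉ − ⌈24321/2911⌉ = 10 − 9 = 1
n=12: ⌈(13·2131+880)/2911⌉ − ⌈(12·2131+880)/2911⌉ = ⌈28583/2911⌉ − ⌈26452/2911⌉ = 10 − 10 = 0
n=13: ⌈(14·2131+880)/2911⌉ − ⌈(13·2131+880)/2911⌉ = ⌈30714/2911⌉ − ⌈28583/2911⌉ = 11 − 10 = 1
n=14: ⌈(15·2131+880)/2911⌉ − ⌈(14·2131+880)/2911⌉ = ⌈32845/2911⌉ − ⌈30714/2911⌉ = 12 − 11 = 1
n=15: ⌈(16·2131+880)/2911⌉ − ⌈(15·2131+880)/2911⌉ = ⌈34976/2911⌉ − ⌈32845/2911⌉ = 13 − 12 = 1
n=16: ⌈(17·2131+880)/2911⌉ − ⌈(16·2131+880)/2911⌉ = ⌈37107/2911⌉ − ⌈34976/2911⌉ = 13 − 13 = 0
n=17: ⌈(18·2131+880)/2911⌉ − ⌈(17·2131+880)/2911⌉ = ⌈39238/2911⌉ − ⌈37107/2911⌉ = 14 − 13 = 1
n=18: ⌈(19·2131+880)/2911⌉ − ⌈(18·2131+880)/2911⌉ = ⌈41369/2911⌉ − ⌈39238/2911⌉ = 15 − 14 = 1
n=19: ⌈(20·2131+880)/2911⌉ − ⌈(19·2131+880)/2911⌉ = ⌈43500/2911⌉ − ⌈41369/2911⌉ = 15 − 15 = 0
n=20: ⌈(21·2131+880)/2911⌉ − ⌈(20·2131+880)/2911⌉ = ⌈45631/2911⌉ − ⌈43500/2911⌉ = 16 − 15 = 1
n=21: ⌈(22·2131+880)/2911⌉ − ⌈(21·2131+880)/2911⌉ = ⌈47762/2911⌉ − ⌈45631/2911⌉ = 17 − 16 = 1
n=22: ⌈(23·2131+880)/2911⌉ − ⌈(22·2131+880)/2911⌉ = ⌈49893/2911⌉ − ⌈47762/2911⌉ = 18 − 17 = 1
n=23: ⌈(24·2131+880)/2911⌉ − ⌈(23·2131+880)/2911⌉ = ⌈52024/2911⌉ − ⌈49893/2911⌉ = 18 − 18 = 0
n=24: ⌈(25·2131+880)/2911⌉ − ⌈(24·2131+880)/2911⌉ = ⌈54155/2911⌉ − ⌈52024/2911⌉ = 19 − 18 = 1
n=25: ⌈(26·2131+880)/2911⌉ − ⌈(25·2131+880)/2911⌉ = ⌈56286/2911⌉ − ⌈54155/2911⌉ = 20 − 19 = 1
n=26: ⌈(27·2131+880)/2911⌉ − ⌈(26·2131+880)/2911⌉ = ⌈58417/2911⌉ − ⌈56286/2911⌉ = 21 − 20 = 1
n=27: ⌈(28·2131+880)/2911⌉ − ⌈(27·2131+880)/2911⌉ = ⌈60548/2911⌉ − ⌈58417/2911⌉ = 21 − 21 = 0
n=28: ⌈(29·2131+880)/2911⌉ − ⌈(28·2131+880)/2911⌉ = ⌈62679/2911⌉ − ⌈60548/2911⌉ = 22 − 21 = 1
n=29: ⌈(30·2131+880)/2911⌉ − ⌈(29·2131+880)/2911⌉ = ⌈64810/2911⌉ − ⌈62679/2911⌉ = 23 − 22 = 1
n=30: ⌈(31·2131+880)/2911⌉ − ⌈(30·2131+880)/2911⌉ = ⌈66941/2911⌉ − ⌈64810/2911⌉ = 23 − 23 = 0
n=31: ⌈(32·2131+880)/2911⌉ − ⌈(31·2131+880)/2911⌉ = ⌈69072/2911⌉ − ⌈66941/2911⌉ = 24 − 23 = 1
n=32: ⌈(33·2131+880)/2911⌉ − ⌈(32·2131+880)/2911⌉ = ⌈71203/2911⌉ − ⌈69072/2911⌉ = 25 − 24 = 1
n=33: ⌈(34·2131+880)/2911⌉ − ⌈(33·2131+880)/2911⌉ = ⌈73334/2911⌉ − ⌈71203/2911⌉ = 26 − 25 = 1
n=34: ⌈(35·2131+880)/2911⌉ − ⌈(34·2131+880)/2911⌉ = ⌈75465/2911⌉ − ⌈73334/2911⌉ = 26 − 26 = 0
n=35: ⌈(36·2131+880)/2911⌉ − ⌈(35·2131+880)/2911⌉ = ⌈77596/2911⌉ − ⌈75465/2911⌉ = 27 − 26 = 1
n=36: ⌈(37·2131+880)/2911⌉ − ⌈(36·2131+880)/2911⌉ = ⌈79727/2911⌉ − ⌈77596/2911⌉ = 28 − 27 = 1
n=37: ⌈(38·2131+880)/2911⌉ − ⌈(37·2131+880)/2911⌉ = ⌈81858/2911⌉ − ⌈79727/2911⌉ = 29 − 28 = 1
n=38: ⌈(39·2131+880)/2911⌉ − ⌈(38·2131+880)/2911⌉ = ⌈83989/2911⌉ − ⌈81858/2911⌉ = 29 − 29 = 0
n=39: ⌈(40·2131+880)/2911⌉ − ⌈(39·2131+880)/2911⌉ = ⌈86120/2911⌉ − ⌈83989/2911⌉ = 30 − 29 = 1
n=40: ⌈(41·2131+880)/2911⌉ − ⌈(40·2131+880)/2911⌉ = ⌈88251/2911⌉ − ⌈86120/2911⌉ = 31 − 30 = 1
n=41: ⌈(42·2131+880)/2911⌉ − ⌈(41·2131+880)/2911⌉ = ⌈90382/2911⌉ − ⌈88251/2911⌉ = 32 − 31 = 1
n=42: ⌈(43·2131+880)/2911⌉ − ⌈(42·2131+880)/2911⌉ = ⌈92513/2911⌉ − ⌈90382/2911⌉ = 32 − 32 = 0
n=43: ⌈(44·2131+880)/2911⌉ − ⌈(43·2131+880)/2911⌉ = ⌈94644/2911⌉ − ⌈92513/2911⌉ = 33 − 32 = 1
n=44: ⌈(45·2131+880)/2911⌉ − ⌈(44·2131+880)/2911⌉ = ⌈96775/2911⌉ − ⌈94644/2911⌉ = 34 − 33 = 1
n=45: ⌈(46·2131+880)/2911⌉ − ⌈(45·2131+880)/2911⌉ = ⌈98906/2911⌉ − ⌈96775/2911⌉ = 34 − 34 = 0
n=46: ⌈(47·2131+880)/2911⌉ − ⌈(46·2131+880)/2911⌉ = ⌈101037/2911⌉ − ⌈98906/2911⌉ = 35 − 34 = 1
n=47: ⌈(48·2131+880)/2911⌉ − ⌈(47·2131+880)/2911⌉ = ⌈103168/2911⌉ − ⌈101037/2911⌉ = 36 − 35 = 1
n=48: ⌈(49·2131+880)/2911⌉ − ⌈(48·2131+880)/2911⌉ = ⌈105299/2911⌉ − ⌈103168/2911⌉ = 37 − 36 = 1
n=49: ⌈(50·2131+880)/2911⌉ − ⌈(49·2131+880)/2911⌉ = ⌈107430/2911⌉ − ⌈105299/2911⌉ = 37 − 37 = 0
n=50: ⌈(51·2131+880)/2911⌉ − ⌈(50·2131+880)/2911⌉ = ⌈109561/2911⌉ − ⌈107430/2911⌉ = 38 − 37 = 1
n=51: ⌈(52·2131+880)/2911⌉ − ⌈(51·2131+880)/2911⌉ = ⌈111692/2911⌉ − ⌈109561/2911⌉ = 39 − 38 = 1
n=52: ⌈(53·2131+880)/2911⌉ − ⌈(52·2131+880)/2911⌉ = ⌈113823/2911⌉ − ⌈111692/2911⌉ = 40 − 39 = 1
n=53: ⌈(54·2131+880)/2911⌉ − ⌈(53·2131+880)/2911⌉ = ⌈115954/2911⌉ − ⌈113823/2911⌉ = 40 − 40 = 0
n=54: ⌈(55·2131+880)/2911⌉ − ⌈(54·2131+880)/2911⌉ = ⌈118085/2911⌉ − ⌈115954/2911⌉ = 41 − 40 = 1
n=55: ⌈(56·2131+880)/2911⌉ − ⌈(55·2131+880)/2911⌉ = ⌈120216/2911⌉ − ⌈118085/2911⌉ = 42 − 41 = 1
n=56: ⌈(57·2131+880)/2911⌉ − ⌈(56·2131+880)/2911⌉ = ⌈122347/2911⌉ − ⌈120216/2911⌉ = 43 − 42 = 1
n=57: ⌈(58·2131+880)/2911⌉ − ⌈(57·2131+880)/2911⌉ = ⌈124478/2911⌉ − ⌈122347/2911⌉ = 43 − 43 = 0
n=58: ⌈(59·2131+880)/2911⌉ − ⌈(58·2131+880)/2911⌉ = ⌈126609/2911⌉ − ⌈124478/2911⌉ = 44 − 43 = 1
n=59: ⌈(60·2131+880)/2911⌉ − ⌈(59·2131+880)/2911⌉ = ⌈128740/2911⌉ − ⌈126609/2911⌉ = 45 − 44 = 1
n=60: ⌈(61·2131+880)/2911⌉ − ⌈(60·2131+880)/2911⌉ = ⌈130871/2911⌉ − ⌈128740/2911⌉ = 45 − 45 = 0
n=61: ⌈(62·2131+880)/2911⌉ − ⌈(61·2131+880)/2911⌉ = ⌈133002/2911⌉ − ⌈130871/2911⌉ = 46 − 45 = 1
n=62: ⌈(63·2131+880)/2911⌉ − ⌈(62·2131+880)/2911⌉ = ⌈135133/2911⌉ − ⌈133002/2911⌉ = 47 − 46 = 1
n=63: ⌈(64·2131+880)/2911⌉ − ⌈(63·2131+880)/2911⌉ = ⌈137264/2911⌉ − ⌈135133/2911⌉ = 48 − 47 = 1
n=64: ⌈(65·2131+880)/2911⌉ − ⌈(64·2131+880)/2911⌉ = ⌈139395/2911⌉ − ⌈137264/2911⌉ = 48 − 48 = 0
n=65: ⌈(66·2131+880)/2911⌉ − ⌈(65·2131+880)/2911⌉ = ⌈141526/2911⌉ − ⌈139395/2911⌉ = 49 − 48 = 1
n=66: ⌈(67·2131+880)/2911⌉ − ⌈(66·2131+880)/2911⌉ = ⌈143657/2911⌉ − ⌈141526/2911⌉ = 50 − 49 = 1

1011011101110111011011101110110111011101110110111011101110110111011
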